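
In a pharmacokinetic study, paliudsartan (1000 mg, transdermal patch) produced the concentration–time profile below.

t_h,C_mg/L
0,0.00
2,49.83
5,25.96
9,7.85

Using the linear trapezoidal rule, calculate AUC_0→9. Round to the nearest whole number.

Trapezoidal AUC_0→9:
  [0→2]: (0.00+49.83)/2 × 2 = 49.83
  [2→5]: (49.83+25.96)/2 × 3 = 113.685
  [5→9]: (25.96+7.85)/2 × 4 = 67.62
  Sum = 231.135 mg/L·h

AUC = 231 mg/L·h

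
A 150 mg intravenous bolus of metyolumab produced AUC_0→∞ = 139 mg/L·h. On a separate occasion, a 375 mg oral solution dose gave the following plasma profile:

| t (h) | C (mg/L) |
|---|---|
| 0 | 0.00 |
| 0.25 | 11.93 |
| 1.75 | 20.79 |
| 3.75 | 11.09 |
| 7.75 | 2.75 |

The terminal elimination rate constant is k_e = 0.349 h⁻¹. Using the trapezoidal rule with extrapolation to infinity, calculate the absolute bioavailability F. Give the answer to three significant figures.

Trapezoidal AUC_0→7.75 (oral solution):
  [0→0.25]: (0.00+11.93)/2 × 0.25 = 1.49125
  [0.25→1.75]: (11.93+20.79)/2 × 1.5 = 24.54
  [1.75→3.75]: (20.79+11.09)/2 × 2 = 31.88
  [3.75→7.75]: (11.09+2.75)/2 × 4 = 27.68
  Sum = 85.59125 mg/L·h
Tail: C_last/k_e = 2.75/0.349 = 7.880
AUC_0→∞ (oral solution) = 85.59125 + 7.880 = 93.47125 mg/L·h
F = (AUC_ev/D_ev)/(AUC_iv/D_iv) = (93.47125/375)/(139/150) = 0.249257/0.926667 = 0.2690

F = 0.269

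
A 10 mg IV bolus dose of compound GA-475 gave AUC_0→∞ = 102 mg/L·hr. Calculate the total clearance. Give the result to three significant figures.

CL = 0.0980 L/hr

CL = Dose_iv / AUC_0→∞
   = 10 / 102 = 0.0980392 L/hr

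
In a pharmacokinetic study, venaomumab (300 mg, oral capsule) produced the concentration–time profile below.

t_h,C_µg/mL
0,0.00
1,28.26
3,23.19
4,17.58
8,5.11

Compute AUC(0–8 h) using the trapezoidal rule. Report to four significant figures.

Trapezoidal AUC_0→8:
  [0→1]: (0.00+28.26)/2 × 1 = 14.13
  [1→3]: (28.26+23.19)/2 × 2 = 51.45
  [3→4]: (23.19+17.58)/2 × 1 = 20.385
  [4→8]: (17.58+5.11)/2 × 4 = 45.38
  Sum = 131.345 µg/mL·h

AUC = 131.3 µg/mL·h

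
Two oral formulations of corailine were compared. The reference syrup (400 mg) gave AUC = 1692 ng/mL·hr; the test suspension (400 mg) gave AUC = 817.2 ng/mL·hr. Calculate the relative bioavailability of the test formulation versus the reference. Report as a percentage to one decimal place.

F_rel = (AUC_test/D_test) / (AUC_ref/D_ref)
      = (817.2/400) / (1692/400)
      = 2.043 / 4.23 = 0.4830 = 48.30%

F_rel = 48.3%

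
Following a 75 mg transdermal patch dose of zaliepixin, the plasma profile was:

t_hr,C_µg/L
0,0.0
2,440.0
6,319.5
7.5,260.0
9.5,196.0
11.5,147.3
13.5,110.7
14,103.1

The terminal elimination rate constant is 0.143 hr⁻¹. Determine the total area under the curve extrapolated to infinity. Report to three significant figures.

AUC = 4230 µg/L·hr

Trapezoidal AUC_0→14:
  [0→2]: (0.0+440.0)/2 × 2 = 440.0
  [2→6]: (440.0+319.5)/2 × 4 = 1519.0
  [6→7.5]: (319.5+260.0)/2 × 1.5 = 434.625
  [7.5→9.5]: (260.0+196.0)/2 × 2 = 456.0
  [9.5→11.5]: (196.0+147.3)/2 × 2 = 343.3
  [11.5→13.5]: (147.3+110.7)/2 × 2 = 258.0
  [13.5→14]: (110.7+103.1)/2 × 0.5 = 53.45
  Sum = 3504.375 µg/L·hr
Extrapolated tail: C_last / k_e = 103.1 / 0.143 = 720.979
AUC_0→∞ = 3504.375 + 720.979 = 4225.354 µg/L·hr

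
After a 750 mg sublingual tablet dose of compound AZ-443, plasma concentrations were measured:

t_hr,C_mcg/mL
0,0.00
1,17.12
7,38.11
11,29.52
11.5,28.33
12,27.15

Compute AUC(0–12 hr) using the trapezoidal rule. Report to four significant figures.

AUC = 337.8 mcg/mL·hr

Trapezoidal AUC_0→12:
  [0→1]: (0.00+17.12)/2 × 1 = 8.56
  [1→7]: (17.12+38.11)/2 × 6 = 165.69
  [7→11]: (38.11+29.52)/2 × 4 = 135.26
  [11→11.5]: (29.52+28.33)/2 × 0.5 = 14.4625
  [11.5→12]: (28.33+27.15)/2 × 0.5 = 13.87
  Sum = 337.8425 mcg/mL·hr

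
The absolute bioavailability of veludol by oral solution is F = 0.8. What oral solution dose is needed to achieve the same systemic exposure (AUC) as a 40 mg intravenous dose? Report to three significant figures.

D_oral = 50.0 mg

For equal systemic exposure: F × D_ev = D_iv
D_ev = D_iv / F = 40 / 0.8 = 50 mg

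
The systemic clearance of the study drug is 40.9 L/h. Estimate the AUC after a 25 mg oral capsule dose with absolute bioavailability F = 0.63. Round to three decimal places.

AUC = 0.385 mg/L·h

AUC_0→∞ = F × Dose / CL
        = 0.63 × 25 / 40.9 = 0.385086 mg/L·h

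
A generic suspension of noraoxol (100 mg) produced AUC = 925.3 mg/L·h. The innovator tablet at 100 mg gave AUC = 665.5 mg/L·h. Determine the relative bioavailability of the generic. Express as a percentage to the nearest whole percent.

F_rel = 139%

F_rel = (AUC_test/D_test) / (AUC_ref/D_ref)
      = (925.3/100) / (665.5/100)
      = 9.253 / 6.655 = 1.3904 = 139.04%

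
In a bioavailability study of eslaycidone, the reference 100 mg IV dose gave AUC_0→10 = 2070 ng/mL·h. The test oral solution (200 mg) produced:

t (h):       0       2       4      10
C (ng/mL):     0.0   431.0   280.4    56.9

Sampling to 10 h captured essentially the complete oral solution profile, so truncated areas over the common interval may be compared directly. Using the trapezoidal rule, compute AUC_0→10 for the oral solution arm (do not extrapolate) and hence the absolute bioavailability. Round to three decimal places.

F = 0.520

Trapezoidal AUC_0→10 (oral solution):
  [0→2]: (0.0+431.0)/2 × 2 = 431.0
  [2→4]: (431.0+280.4)/2 × 2 = 711.4
  [4→10]: (280.4+56.9)/2 × 6 = 1011.9
  Sum = 2154.3 ng/mL·h
F = (AUC_ev/D_ev)/(AUC_iv/D_iv) = (2154.3/200)/(2070/100) = 10.7715/20.7 = 0.5204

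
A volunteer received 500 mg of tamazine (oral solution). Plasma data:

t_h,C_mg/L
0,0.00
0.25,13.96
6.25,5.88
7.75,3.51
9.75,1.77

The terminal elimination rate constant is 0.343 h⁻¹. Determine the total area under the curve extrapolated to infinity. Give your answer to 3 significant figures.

Trapezoidal AUC_0→9.75:
  [0→0.25]: (0.00+13.96)/2 × 0.25 = 1.745
  [0.25→6.25]: (13.96+5.88)/2 × 6 = 59.52
  [6.25→7.75]: (5.88+3.51)/2 × 1.5 = 7.0425
  [7.75→9.75]: (3.51+1.77)/2 × 2 = 5.28
  Sum = 73.5875 mg/L·h
Extrapolated tail: C_last / k_e = 1.77 / 0.343 = 5.160
AUC_0→∞ = 73.5875 + 5.160 = 78.7475 mg/L·h

AUC = 78.7 mg/L·h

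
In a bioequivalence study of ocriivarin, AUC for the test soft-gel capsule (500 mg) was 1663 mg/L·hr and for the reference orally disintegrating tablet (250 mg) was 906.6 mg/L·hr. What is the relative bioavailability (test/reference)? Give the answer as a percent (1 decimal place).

F_rel = 91.7%

F_rel = (AUC_test/D_test) / (AUC_ref/D_ref)
      = (1663/500) / (906.6/250)
      = 3.326 / 3.6264 = 0.9172 = 91.72%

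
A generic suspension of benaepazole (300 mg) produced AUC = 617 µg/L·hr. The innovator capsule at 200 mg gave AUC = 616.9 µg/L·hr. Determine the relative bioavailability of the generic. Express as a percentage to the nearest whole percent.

F_rel = 67%

F_rel = (AUC_test/D_test) / (AUC_ref/D_ref)
      = (617/300) / (616.9/200)
      = 2.05667 / 3.0845 = 0.6668 = 66.68%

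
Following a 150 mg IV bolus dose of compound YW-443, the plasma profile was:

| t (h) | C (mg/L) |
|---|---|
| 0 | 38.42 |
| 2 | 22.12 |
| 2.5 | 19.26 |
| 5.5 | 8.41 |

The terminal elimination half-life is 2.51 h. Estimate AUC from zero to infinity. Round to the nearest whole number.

AUC = 143 mg/L·h

Trapezoidal AUC_0→5.5:
  [0→2]: (38.42+22.12)/2 × 2 = 60.54
  [2→2.5]: (22.12+19.26)/2 × 0.5 = 10.345
  [2.5→5.5]: (19.26+8.41)/2 × 3 = 41.505
  Sum = 112.39 mg/L·h
k_e = ln2 / t½ = 0.693147 / 2.51 = 0.2762 h^-1
Extrapolated tail: C_last / k_e = 8.41 / 0.2762 = 30.449
AUC_0→∞ = 112.39 + 30.449 = 142.839 mg/L·h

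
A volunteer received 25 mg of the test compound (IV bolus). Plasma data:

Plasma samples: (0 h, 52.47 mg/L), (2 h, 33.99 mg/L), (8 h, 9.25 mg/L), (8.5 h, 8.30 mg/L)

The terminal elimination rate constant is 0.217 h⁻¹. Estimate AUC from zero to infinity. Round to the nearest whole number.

AUC = 259 mg/L·h

Trapezoidal AUC_0→8.5:
  [0→2]: (52.47+33.99)/2 × 2 = 86.46
  [2→8]: (33.99+9.25)/2 × 6 = 129.72
  [8→8.5]: (9.25+8.30)/2 × 0.5 = 4.3875
  Sum = 220.5675 mg/L·h
Extrapolated tail: C_last / k_e = 8.30 / 0.217 = 38.249
AUC_0→∞ = 220.5675 + 38.249 = 258.8165 mg/L·h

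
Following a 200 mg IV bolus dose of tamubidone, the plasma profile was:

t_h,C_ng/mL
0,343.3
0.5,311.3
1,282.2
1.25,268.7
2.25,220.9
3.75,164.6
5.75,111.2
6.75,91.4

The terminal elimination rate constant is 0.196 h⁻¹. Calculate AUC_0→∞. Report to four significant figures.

AUC = 1758 ng/mL·h

Trapezoidal AUC_0→6.75:
  [0→0.5]: (343.3+311.3)/2 × 0.5 = 163.65
  [0.5→1]: (311.3+282.2)/2 × 0.5 = 148.375
  [1→1.25]: (282.2+268.7)/2 × 0.25 = 68.8625
  [1.25→2.25]: (268.7+220.9)/2 × 1 = 244.8
  [2.25→3.75]: (220.9+164.6)/2 × 1.5 = 289.125
  [3.75→5.75]: (164.6+111.2)/2 × 2 = 275.8
  [5.75→6.75]: (111.2+91.4)/2 × 1 = 101.3
  Sum = 1291.9125 ng/mL·h
Extrapolated tail: C_last / k_e = 91.4 / 0.196 = 466.327
AUC_0→∞ = 1291.9125 + 466.327 = 1758.2395 ng/mL·h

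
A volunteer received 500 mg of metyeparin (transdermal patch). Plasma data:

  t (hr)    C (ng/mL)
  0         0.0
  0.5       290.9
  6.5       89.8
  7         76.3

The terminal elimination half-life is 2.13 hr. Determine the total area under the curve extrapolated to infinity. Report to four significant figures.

Trapezoidal AUC_0→7:
  [0→0.5]: (0.0+290.9)/2 × 0.5 = 72.725
  [0.5→6.5]: (290.9+89.8)/2 × 6 = 1142.1
  [6.5→7]: (89.8+76.3)/2 × 0.5 = 41.525
  Sum = 1256.35 ng/mL·hr
k_e = ln2 / t½ = 0.693147 / 2.13 = 0.3254 hr^-1
Extrapolated tail: C_last / k_e = 76.3 / 0.3254 = 234.481
AUC_0→∞ = 1256.35 + 234.481 = 1490.831 ng/mL·hr

AUC = 1491 ng/mL·hr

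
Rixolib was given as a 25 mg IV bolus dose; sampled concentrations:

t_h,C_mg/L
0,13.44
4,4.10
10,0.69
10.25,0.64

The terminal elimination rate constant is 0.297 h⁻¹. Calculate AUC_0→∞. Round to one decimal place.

AUC = 51.8 mg/L·h

Trapezoidal AUC_0→10.25:
  [0→4]: (13.44+4.10)/2 × 4 = 35.08
  [4→10]: (4.10+0.69)/2 × 6 = 14.37
  [10→10.25]: (0.69+0.64)/2 × 0.25 = 0.16625
  Sum = 49.61625 mg/L·h
Extrapolated tail: C_last / k_e = 0.64 / 0.297 = 2.155
AUC_0→∞ = 49.61625 + 2.155 = 51.77125 mg/L·h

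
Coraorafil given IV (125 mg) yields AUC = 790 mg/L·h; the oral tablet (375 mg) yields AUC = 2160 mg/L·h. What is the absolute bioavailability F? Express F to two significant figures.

F = (AUC_ev / D_ev) / (AUC_iv / D_iv)
  = (2160/375) / (790/125)
  = 5.76 / 6.32 = 0.9114

F = 0.91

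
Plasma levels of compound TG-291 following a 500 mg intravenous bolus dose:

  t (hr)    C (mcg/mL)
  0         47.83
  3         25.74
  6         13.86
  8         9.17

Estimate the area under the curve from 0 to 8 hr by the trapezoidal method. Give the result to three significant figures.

AUC = 193 mcg/mL·hr

Trapezoidal AUC_0→8:
  [0→3]: (47.83+25.74)/2 × 3 = 110.355
  [3→6]: (25.74+13.86)/2 × 3 = 59.4
  [6→8]: (13.86+9.17)/2 × 2 = 23.03
  Sum = 192.785 mcg/mL·hr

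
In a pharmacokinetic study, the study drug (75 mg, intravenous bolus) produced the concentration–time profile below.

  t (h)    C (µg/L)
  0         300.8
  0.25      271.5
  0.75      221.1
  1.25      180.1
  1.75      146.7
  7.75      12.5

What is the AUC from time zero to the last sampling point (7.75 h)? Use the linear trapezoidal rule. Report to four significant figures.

AUC = 854.3 µg/L·h

Trapezoidal AUC_0→7.75:
  [0→0.25]: (300.8+271.5)/2 × 0.25 = 71.5375
  [0.25→0.75]: (271.5+221.1)/2 × 0.5 = 123.15
  [0.75→1.25]: (221.1+180.1)/2 × 0.5 = 100.3
  [1.25→1.75]: (180.1+146.7)/2 × 0.5 = 81.7
  [1.75→7.75]: (146.7+12.5)/2 × 6 = 477.6
  Sum = 854.2875 µg/L·h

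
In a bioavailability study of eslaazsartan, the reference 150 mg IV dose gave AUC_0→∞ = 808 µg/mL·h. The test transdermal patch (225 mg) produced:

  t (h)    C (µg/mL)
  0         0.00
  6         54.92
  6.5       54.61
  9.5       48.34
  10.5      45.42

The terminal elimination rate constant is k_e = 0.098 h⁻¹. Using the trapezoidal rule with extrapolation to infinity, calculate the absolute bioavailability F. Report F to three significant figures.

F = 0.707

Trapezoidal AUC_0→10.5 (transdermal patch):
  [0→6]: (0.00+54.92)/2 × 6 = 164.76
  [6→6.5]: (54.92+54.61)/2 × 0.5 = 27.3825
  [6.5→9.5]: (54.61+48.34)/2 × 3 = 154.425
  [9.5→10.5]: (48.34+45.42)/2 × 1 = 46.88
  Sum = 393.4475 µg/mL·h
Tail: C_last/k_e = 45.42/0.098 = 463.469
AUC_0→∞ (transdermal patch) = 393.4475 + 463.469 = 856.9165 µg/mL·h
F = (AUC_ev/D_ev)/(AUC_iv/D_iv) = (856.9165/225)/(808/150) = 3.80852/5.38667 = 0.7070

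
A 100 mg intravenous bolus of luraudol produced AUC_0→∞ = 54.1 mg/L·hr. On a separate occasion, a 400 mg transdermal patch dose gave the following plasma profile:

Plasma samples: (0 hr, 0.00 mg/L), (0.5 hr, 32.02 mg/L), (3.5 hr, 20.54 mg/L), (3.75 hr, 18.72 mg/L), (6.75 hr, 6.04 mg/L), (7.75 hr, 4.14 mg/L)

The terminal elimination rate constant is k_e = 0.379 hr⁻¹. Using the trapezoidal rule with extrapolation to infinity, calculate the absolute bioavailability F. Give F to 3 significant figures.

Trapezoidal AUC_0→7.75 (transdermal patch):
  [0→0.5]: (0.00+32.02)/2 × 0.5 = 8.005
  [0.5→3.5]: (32.02+20.54)/2 × 3 = 78.84
  [3.5→3.75]: (20.54+18.72)/2 × 0.25 = 4.9075
  [3.75→6.75]: (18.72+6.04)/2 × 3 = 37.14
  [6.75→7.75]: (6.04+4.14)/2 × 1 = 5.09
  Sum = 133.9825 mg/L·hr
Tail: C_last/k_e = 4.14/0.379 = 10.923
AUC_0→∞ (transdermal patch) = 133.9825 + 10.923 = 144.9055 mg/L·hr
F = (AUC_ev/D_ev)/(AUC_iv/D_iv) = (144.9055/400)/(54.1/100) = 0.36226375/0.541 = 0.6696

F = 0.670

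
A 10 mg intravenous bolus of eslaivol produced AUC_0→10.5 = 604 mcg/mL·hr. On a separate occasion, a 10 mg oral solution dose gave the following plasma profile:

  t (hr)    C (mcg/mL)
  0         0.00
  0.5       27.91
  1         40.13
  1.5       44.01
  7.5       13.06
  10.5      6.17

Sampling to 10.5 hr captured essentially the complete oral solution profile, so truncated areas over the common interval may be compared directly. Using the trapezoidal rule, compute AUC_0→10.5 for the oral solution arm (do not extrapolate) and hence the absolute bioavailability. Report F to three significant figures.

F = 0.406

Trapezoidal AUC_0→10.5 (oral solution):
  [0→0.5]: (0.00+27.91)/2 × 0.5 = 6.9775
  [0.5→1]: (27.91+40.13)/2 × 0.5 = 17.01
  [1→1.5]: (40.13+44.01)/2 × 0.5 = 21.035
  [1.5→7.5]: (44.01+13.06)/2 × 6 = 171.21
  [7.5→10.5]: (13.06+6.17)/2 × 3 = 28.845
  Sum = 245.0775 mcg/mL·hr
F = (AUC_ev/D_ev)/(AUC_iv/D_iv) = (245.0775/10)/(604/10) = 24.50775/60.4 = 0.4058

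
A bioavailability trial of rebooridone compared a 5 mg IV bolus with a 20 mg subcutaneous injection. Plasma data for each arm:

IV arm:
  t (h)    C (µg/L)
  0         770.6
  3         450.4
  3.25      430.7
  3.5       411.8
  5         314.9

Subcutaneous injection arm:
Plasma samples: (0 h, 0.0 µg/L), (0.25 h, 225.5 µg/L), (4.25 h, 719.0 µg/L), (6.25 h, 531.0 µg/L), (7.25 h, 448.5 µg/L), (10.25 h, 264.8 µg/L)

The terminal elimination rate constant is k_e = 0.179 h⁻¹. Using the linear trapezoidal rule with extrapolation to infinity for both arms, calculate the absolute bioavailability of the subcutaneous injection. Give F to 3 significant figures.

F = 0.357

Trapezoidal AUC_0→5 (IV):
  [0→3]: (770.6+450.4)/2 × 3 = 1831.5
  [3→3.25]: (450.4+430.7)/2 × 0.25 = 110.1375
  [3.25→3.5]: (430.7+411.8)/2 × 0.25 = 105.3125
  [3.5→5]: (411.8+314.9)/2 × 1.5 = 545.025
  Sum = 2591.975 µg/L·h
IV tail: 314.9/0.179 = 1759.218; AUC_iv,0→∞ = 2591.975 + 1759.218 = 4351.193 µg/L·h
Trapezoidal AUC_0→10.25 (subcutaneous injection):
  [0→0.25]: (0.0+225.5)/2 × 0.25 = 28.1875
  [0.25→4.25]: (225.5+719.0)/2 × 4 = 1889.0
  [4.25→6.25]: (719.0+531.0)/2 × 2 = 1250.0
  [6.25→7.25]: (531.0+448.5)/2 × 1 = 489.75
  [7.25→10.25]: (448.5+264.8)/2 × 3 = 1069.95
  Sum = 4726.8875 µg/L·h
subcutaneous injection tail: 264.8/0.179 = 1479.330; AUC_ev,0→∞ = 4726.8875 + 1479.330 = 6206.2175 µg/L·h
F = (AUC_ev/D_ev)/(AUC_iv/D_iv) = (6206.2175/20)/(4351.193/5) = 310.311/870.2386 = 0.3566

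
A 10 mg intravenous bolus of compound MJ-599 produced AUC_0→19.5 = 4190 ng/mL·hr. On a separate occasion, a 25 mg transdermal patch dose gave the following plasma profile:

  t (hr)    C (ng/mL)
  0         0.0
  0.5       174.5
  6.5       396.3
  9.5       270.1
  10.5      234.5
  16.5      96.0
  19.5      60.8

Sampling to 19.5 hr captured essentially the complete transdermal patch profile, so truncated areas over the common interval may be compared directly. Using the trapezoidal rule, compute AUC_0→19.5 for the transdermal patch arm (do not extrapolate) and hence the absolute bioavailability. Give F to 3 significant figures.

Trapezoidal AUC_0→19.5 (transdermal patch):
  [0→0.5]: (0.0+174.5)/2 × 0.5 = 43.625
  [0.5→6.5]: (174.5+396.3)/2 × 6 = 1712.4
  [6.5→9.5]: (396.3+270.1)/2 × 3 = 999.6
  [9.5→10.5]: (270.1+234.5)/2 × 1 = 252.3
  [10.5→16.5]: (234.5+96.0)/2 × 6 = 991.5
  [16.5→19.5]: (96.0+60.8)/2 × 3 = 235.2
  Sum = 4234.625 ng/mL·hr
F = (AUC_ev/D_ev)/(AUC_iv/D_iv) = (4234.625/25)/(4190/10) = 169.385/419 = 0.4043

F = 0.404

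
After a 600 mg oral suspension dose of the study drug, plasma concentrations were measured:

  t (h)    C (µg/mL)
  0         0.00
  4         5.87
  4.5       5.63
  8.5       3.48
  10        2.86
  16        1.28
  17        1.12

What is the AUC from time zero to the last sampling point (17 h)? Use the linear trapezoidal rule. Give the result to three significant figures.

Trapezoidal AUC_0→17:
  [0→4]: (0.00+5.87)/2 × 4 = 11.74
  [4→4.5]: (5.87+5.63)/2 × 0.5 = 2.875
  [4.5→8.5]: (5.63+3.48)/2 × 4 = 18.22
  [8.5→10]: (3.48+2.86)/2 × 1.5 = 4.755
  [10→16]: (2.86+1.28)/2 × 6 = 12.42
  [16→17]: (1.28+1.12)/2 × 1 = 1.2
  Sum = 51.21 µg/mL·h

AUC = 51.2 µg/mL·h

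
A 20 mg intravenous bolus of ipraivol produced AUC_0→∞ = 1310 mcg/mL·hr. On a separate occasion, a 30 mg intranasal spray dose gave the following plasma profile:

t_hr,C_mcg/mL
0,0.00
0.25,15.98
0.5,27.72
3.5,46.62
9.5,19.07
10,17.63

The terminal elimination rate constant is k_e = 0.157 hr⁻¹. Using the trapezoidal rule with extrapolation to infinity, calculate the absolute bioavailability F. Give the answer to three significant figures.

Trapezoidal AUC_0→10 (intranasal spray):
  [0→0.25]: (0.00+15.98)/2 × 0.25 = 1.9975
  [0.25→0.5]: (15.98+27.72)/2 × 0.25 = 5.4625
  [0.5→3.5]: (27.72+46.62)/2 × 3 = 111.51
  [3.5→9.5]: (46.62+19.07)/2 × 6 = 197.07
  [9.5→10]: (19.07+17.63)/2 × 0.5 = 9.175
  Sum = 325.215 mcg/mL·hr
Tail: C_last/k_e = 17.63/0.157 = 112.293
AUC_0→∞ (intranasal spray) = 325.215 + 112.293 = 437.508 mcg/mL·hr
F = (AUC_ev/D_ev)/(AUC_iv/D_iv) = (437.508/30)/(1310/20) = 14.5836/65.5 = 0.2227

F = 0.223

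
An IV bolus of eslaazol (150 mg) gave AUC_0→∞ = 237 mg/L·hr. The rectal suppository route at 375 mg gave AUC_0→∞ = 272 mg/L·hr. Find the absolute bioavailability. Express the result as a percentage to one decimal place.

F = 45.9%

F = (AUC_ev / D_ev) / (AUC_iv / D_iv)
  = (272/375) / (237/150)
  = 0.725333 / 1.58 = 0.4591
  = 45.91%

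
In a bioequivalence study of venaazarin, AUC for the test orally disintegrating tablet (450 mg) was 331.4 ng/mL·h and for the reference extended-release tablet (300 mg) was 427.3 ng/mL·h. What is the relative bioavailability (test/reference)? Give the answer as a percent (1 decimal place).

F_rel = 51.7%

F_rel = (AUC_test/D_test) / (AUC_ref/D_ref)
      = (331.4/450) / (427.3/300)
      = 0.736444 / 1.42433 = 0.5170 = 51.70%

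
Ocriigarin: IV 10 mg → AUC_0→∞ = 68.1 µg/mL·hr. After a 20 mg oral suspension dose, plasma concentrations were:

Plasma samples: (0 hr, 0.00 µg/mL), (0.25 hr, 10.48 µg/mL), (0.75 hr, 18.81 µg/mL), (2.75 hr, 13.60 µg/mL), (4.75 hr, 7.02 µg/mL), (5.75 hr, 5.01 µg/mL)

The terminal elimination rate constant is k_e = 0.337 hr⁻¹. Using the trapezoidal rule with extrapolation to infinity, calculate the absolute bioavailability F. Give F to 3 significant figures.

Trapezoidal AUC_0→5.75 (oral suspension):
  [0→0.25]: (0.00+10.48)/2 × 0.25 = 1.31
  [0.25→0.75]: (10.48+18.81)/2 × 0.5 = 7.3225
  [0.75→2.75]: (18.81+13.60)/2 × 2 = 32.41
  [2.75→4.75]: (13.60+7.02)/2 × 2 = 20.62
  [4.75→5.75]: (7.02+5.01)/2 × 1 = 6.015
  Sum = 67.6775 µg/mL·hr
Tail: C_last/k_e = 5.01/0.337 = 14.866
AUC_0→∞ (oral suspension) = 67.6775 + 14.866 = 82.5435 µg/mL·hr
F = (AUC_ev/D_ev)/(AUC_iv/D_iv) = (82.5435/20)/(68.1/10) = 4.127175/6.81 = 0.6060

F = 0.606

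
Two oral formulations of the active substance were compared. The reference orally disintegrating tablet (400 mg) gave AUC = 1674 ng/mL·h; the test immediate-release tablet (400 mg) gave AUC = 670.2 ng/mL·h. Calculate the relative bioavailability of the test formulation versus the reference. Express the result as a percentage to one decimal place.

F_rel = (AUC_test/D_test) / (AUC_ref/D_ref)
      = (670.2/400) / (1674/400)
      = 1.6755 / 4.185 = 0.4004 = 40.04%

F_rel = 40.0%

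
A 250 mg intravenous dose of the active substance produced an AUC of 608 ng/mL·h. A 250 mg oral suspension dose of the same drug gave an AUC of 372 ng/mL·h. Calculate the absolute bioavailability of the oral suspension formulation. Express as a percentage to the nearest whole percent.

F = 61%

F = (AUC_ev / D_ev) / (AUC_iv / D_iv)
  = (372/250) / (608/250)
  = 1.488 / 2.432 = 0.6118
  = 61.18%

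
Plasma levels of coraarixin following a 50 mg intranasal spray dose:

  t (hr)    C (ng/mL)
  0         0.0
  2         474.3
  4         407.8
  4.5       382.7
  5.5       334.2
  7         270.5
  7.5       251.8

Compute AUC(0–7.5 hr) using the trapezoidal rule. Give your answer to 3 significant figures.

Trapezoidal AUC_0→7.5:
  [0→2]: (0.0+474.3)/2 × 2 = 474.3
  [2→4]: (474.3+407.8)/2 × 2 = 882.1
  [4→4.5]: (407.8+382.7)/2 × 0.5 = 197.625
  [4.5→5.5]: (382.7+334.2)/2 × 1 = 358.45
  [5.5→7]: (334.2+270.5)/2 × 1.5 = 453.525
  [7→7.5]: (270.5+251.8)/2 × 0.5 = 130.575
  Sum = 2496.575 ng/mL·hr

AUC = 2500 ng/mL·hr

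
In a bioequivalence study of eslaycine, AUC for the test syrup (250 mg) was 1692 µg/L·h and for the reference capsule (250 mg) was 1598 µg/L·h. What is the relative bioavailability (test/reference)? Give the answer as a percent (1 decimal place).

F_rel = 105.9%

F_rel = (AUC_test/D_test) / (AUC_ref/D_ref)
      = (1692/250) / (1598/250)
      = 6.768 / 6.392 = 1.0588 = 105.88%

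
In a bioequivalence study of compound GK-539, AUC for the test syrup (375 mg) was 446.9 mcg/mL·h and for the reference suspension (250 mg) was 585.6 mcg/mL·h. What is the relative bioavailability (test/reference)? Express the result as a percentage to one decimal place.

F_rel = (AUC_test/D_test) / (AUC_ref/D_ref)
      = (446.9/375) / (585.6/250)
      = 1.19173 / 2.3424 = 0.5088 = 50.88%

F_rel = 50.9%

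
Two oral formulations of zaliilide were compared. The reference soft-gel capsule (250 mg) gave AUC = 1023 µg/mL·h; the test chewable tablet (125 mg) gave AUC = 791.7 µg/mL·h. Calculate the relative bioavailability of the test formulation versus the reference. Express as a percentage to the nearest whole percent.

F_rel = (AUC_test/D_test) / (AUC_ref/D_ref)
      = (791.7/125) / (1023/250)
      = 6.3336 / 4.092 = 1.5478 = 154.78%

F_rel = 155%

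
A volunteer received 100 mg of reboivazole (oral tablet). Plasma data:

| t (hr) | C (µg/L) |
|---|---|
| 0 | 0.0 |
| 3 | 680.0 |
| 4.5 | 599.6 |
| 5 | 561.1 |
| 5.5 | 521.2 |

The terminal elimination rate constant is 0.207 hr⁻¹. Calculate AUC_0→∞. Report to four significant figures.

Trapezoidal AUC_0→5.5:
  [0→3]: (0.0+680.0)/2 × 3 = 1020.0
  [3→4.5]: (680.0+599.6)/2 × 1.5 = 959.7
  [4.5→5]: (599.6+561.1)/2 × 0.5 = 290.175
  [5→5.5]: (561.1+521.2)/2 × 0.5 = 270.575
  Sum = 2540.45 µg/L·hr
Extrapolated tail: C_last / k_e = 521.2 / 0.207 = 2517.874
AUC_0→∞ = 2540.45 + 2517.874 = 5058.324 µg/L·hr

AUC = 5058 µg/L·hr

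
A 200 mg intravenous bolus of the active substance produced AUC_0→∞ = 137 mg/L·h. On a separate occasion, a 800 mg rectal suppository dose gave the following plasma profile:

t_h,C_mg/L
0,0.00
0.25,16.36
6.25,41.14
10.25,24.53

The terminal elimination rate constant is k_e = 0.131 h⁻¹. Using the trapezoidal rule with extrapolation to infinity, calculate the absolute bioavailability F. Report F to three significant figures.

Trapezoidal AUC_0→10.25 (rectal suppository):
  [0→0.25]: (0.00+16.36)/2 × 0.25 = 2.045
  [0.25→6.25]: (16.36+41.14)/2 × 6 = 172.5
  [6.25→10.25]: (41.14+24.53)/2 × 4 = 131.34
  Sum = 305.885 mg/L·h
Tail: C_last/k_e = 24.53/0.131 = 187.252
AUC_0→∞ (rectal suppository) = 305.885 + 187.252 = 493.137 mg/L·h
F = (AUC_ev/D_ev)/(AUC_iv/D_iv) = (493.137/800)/(137/200) = 0.61642125/0.685 = 0.8999

F = 0.900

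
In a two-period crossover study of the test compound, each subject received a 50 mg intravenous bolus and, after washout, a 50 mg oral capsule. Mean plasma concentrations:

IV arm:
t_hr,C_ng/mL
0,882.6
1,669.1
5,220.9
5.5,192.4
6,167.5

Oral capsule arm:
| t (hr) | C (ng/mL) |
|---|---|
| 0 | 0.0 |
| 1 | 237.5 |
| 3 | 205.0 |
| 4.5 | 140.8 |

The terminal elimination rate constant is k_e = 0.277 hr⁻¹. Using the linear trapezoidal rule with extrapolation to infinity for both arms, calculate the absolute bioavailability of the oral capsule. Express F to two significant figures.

F = 0.40

Trapezoidal AUC_0→6 (IV):
  [0→1]: (882.6+669.1)/2 × 1 = 775.85
  [1→5]: (669.1+220.9)/2 × 4 = 1780.0
  [5→5.5]: (220.9+192.4)/2 × 0.5 = 103.325
  [5.5→6]: (192.4+167.5)/2 × 0.5 = 89.975
  Sum = 2749.15 ng/mL·hr
IV tail: 167.5/0.277 = 604.693; AUC_iv,0→∞ = 2749.15 + 604.693 = 3353.843 ng/mL·hr
Trapezoidal AUC_0→4.5 (oral capsule):
  [0→1]: (0.0+237.5)/2 × 1 = 118.75
  [1→3]: (237.5+205.0)/2 × 2 = 442.5
  [3→4.5]: (205.0+140.8)/2 × 1.5 = 259.35
  Sum = 820.6 ng/mL·hr
oral capsule tail: 140.8/0.277 = 508.303; AUC_ev,0→∞ = 820.6 + 508.303 = 1328.903 ng/mL·hr
F = (AUC_ev/D_ev)/(AUC_iv/D_iv) = (1328.903/50)/(3353.843/50) = 26.57806/67.07686 = 0.3962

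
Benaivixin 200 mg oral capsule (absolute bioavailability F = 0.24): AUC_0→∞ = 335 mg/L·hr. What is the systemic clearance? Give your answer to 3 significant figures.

CL = 0.143 L/hr

CL = F × Dose / AUC_0→∞
   = 0.24 × 200 / 335 = 0.143284 L/hr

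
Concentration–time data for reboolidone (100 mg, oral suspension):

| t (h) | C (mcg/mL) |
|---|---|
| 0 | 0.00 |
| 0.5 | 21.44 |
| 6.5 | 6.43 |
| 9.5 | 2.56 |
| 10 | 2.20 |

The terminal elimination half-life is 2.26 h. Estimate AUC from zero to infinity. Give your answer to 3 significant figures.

Trapezoidal AUC_0→10:
  [0→0.5]: (0.00+21.44)/2 × 0.5 = 5.36
  [0.5→6.5]: (21.44+6.43)/2 × 6 = 83.61
  [6.5→9.5]: (6.43+2.56)/2 × 3 = 13.485
  [9.5→10]: (2.56+2.20)/2 × 0.5 = 1.19
  Sum = 103.645 mcg/mL·h
k_e = ln2 / t½ = 0.693147 / 2.26 = 0.3067 h^-1
Extrapolated tail: C_last / k_e = 2.20 / 0.3067 = 7.173
AUC_0→∞ = 103.645 + 7.173 = 110.818 mcg/mL·h

AUC = 111 mcg/mL·h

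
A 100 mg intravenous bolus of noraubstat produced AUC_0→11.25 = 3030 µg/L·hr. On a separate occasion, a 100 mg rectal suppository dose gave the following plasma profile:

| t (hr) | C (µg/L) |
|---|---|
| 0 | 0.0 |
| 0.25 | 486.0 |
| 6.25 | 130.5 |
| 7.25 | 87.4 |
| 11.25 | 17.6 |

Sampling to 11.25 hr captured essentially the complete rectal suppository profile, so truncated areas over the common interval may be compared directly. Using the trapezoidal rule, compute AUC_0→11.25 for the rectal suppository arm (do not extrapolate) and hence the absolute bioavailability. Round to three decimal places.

F = 0.736

Trapezoidal AUC_0→11.25 (rectal suppository):
  [0→0.25]: (0.0+486.0)/2 × 0.25 = 60.75
  [0.25→6.25]: (486.0+130.5)/2 × 6 = 1849.5
  [6.25→7.25]: (130.5+87.4)/2 × 1 = 108.95
  [7.25→11.25]: (87.4+17.6)/2 × 4 = 210.0
  Sum = 2229.2 µg/L·hr
F = (AUC_ev/D_ev)/(AUC_iv/D_iv) = (2229.2/100)/(3030/100) = 22.292/30.3 = 0.7357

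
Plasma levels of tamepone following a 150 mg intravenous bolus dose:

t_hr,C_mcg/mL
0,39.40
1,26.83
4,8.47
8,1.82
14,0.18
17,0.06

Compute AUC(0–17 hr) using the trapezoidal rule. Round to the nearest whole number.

Trapezoidal AUC_0→17:
  [0→1]: (39.40+26.83)/2 × 1 = 33.115
  [1→4]: (26.83+8.47)/2 × 3 = 52.95
  [4→8]: (8.47+1.82)/2 × 4 = 20.58
  [8→14]: (1.82+0.18)/2 × 6 = 6.0
  [14→17]: (0.18+0.06)/2 × 3 = 0.36
  Sum = 113.005 mcg/mL·hr

AUC = 113 mcg/mL·hr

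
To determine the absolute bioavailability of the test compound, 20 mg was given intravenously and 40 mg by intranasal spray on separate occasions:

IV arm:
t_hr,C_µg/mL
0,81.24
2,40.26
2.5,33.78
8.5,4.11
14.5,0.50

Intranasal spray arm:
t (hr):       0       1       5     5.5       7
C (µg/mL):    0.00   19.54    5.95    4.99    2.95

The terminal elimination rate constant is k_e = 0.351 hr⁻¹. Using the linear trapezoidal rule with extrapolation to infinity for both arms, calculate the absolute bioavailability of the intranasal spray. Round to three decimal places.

Trapezoidal AUC_0→14.5 (IV):
  [0→2]: (81.24+40.26)/2 × 2 = 121.5
  [2→2.5]: (40.26+33.78)/2 × 0.5 = 18.51
  [2.5→8.5]: (33.78+4.11)/2 × 6 = 113.67
  [8.5→14.5]: (4.11+0.50)/2 × 6 = 13.83
  Sum = 267.51 µg/mL·hr
IV tail: 0.50/0.351 = 1.425; AUC_iv,0→∞ = 267.51 + 1.425 = 268.935 µg/mL·hr
Trapezoidal AUC_0→7 (intranasal spray):
  [0→1]: (0.00+19.54)/2 × 1 = 9.77
  [1→5]: (19.54+5.95)/2 × 4 = 50.98
  [5→5.5]: (5.95+4.99)/2 × 0.5 = 2.735
  [5.5→7]: (4.99+2.95)/2 × 1.5 = 5.955
  Sum = 69.44 µg/mL·hr
intranasal spray tail: 2.95/0.351 = 8.405; AUC_ev,0→∞ = 69.44 + 8.405 = 77.845 µg/mL·hr
F = (AUC_ev/D_ev)/(AUC_iv/D_iv) = (77.845/40)/(268.935/20) = 1.946125/13.44675 = 0.1447

F = 0.145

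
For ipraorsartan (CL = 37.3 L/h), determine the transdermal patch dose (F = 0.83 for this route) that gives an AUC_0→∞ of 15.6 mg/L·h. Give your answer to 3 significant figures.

Dose = 701 mg

Dose = CL × AUC_0→∞ / F
     = 37.3 × 15.6 / 0.83 = 701.06 mg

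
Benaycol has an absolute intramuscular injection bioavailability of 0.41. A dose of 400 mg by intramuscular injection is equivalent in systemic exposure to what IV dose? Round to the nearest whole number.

Systemic exposure from an extravascular dose = F × D_ev, so the equivalent IV dose is F × D_ev.
D_iv = F × D_ev = 0.41 × 400 = 164 mg

D_iv = 164 mg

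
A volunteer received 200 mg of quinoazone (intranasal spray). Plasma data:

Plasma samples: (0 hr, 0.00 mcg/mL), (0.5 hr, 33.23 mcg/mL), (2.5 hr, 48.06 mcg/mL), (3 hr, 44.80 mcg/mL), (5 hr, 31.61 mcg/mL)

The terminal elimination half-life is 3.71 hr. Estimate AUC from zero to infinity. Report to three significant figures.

AUC = 358 mcg/mL·hr

Trapezoidal AUC_0→5:
  [0→0.5]: (0.00+33.23)/2 × 0.5 = 8.3075
  [0.5→2.5]: (33.23+48.06)/2 × 2 = 81.29
  [2.5→3]: (48.06+44.80)/2 × 0.5 = 23.215
  [3→5]: (44.80+31.61)/2 × 2 = 76.41
  Sum = 189.2225 mcg/mL·hr
k_e = ln2 / t½ = 0.693147 / 3.71 = 0.1868 hr^-1
Extrapolated tail: C_last / k_e = 31.61 / 0.1868 = 169.218
AUC_0→∞ = 189.2225 + 169.218 = 358.4405 mcg/mL·hr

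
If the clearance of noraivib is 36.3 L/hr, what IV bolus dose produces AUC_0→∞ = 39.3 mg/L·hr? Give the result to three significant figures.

Dose_iv = CL × AUC_0→∞
     = 36.3 × 39.3 = 1426.59 mg

Dose = 1430 mg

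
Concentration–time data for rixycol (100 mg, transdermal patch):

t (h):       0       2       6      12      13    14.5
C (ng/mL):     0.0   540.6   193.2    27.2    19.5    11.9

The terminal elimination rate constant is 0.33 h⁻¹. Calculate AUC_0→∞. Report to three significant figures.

Trapezoidal AUC_0→14.5:
  [0→2]: (0.0+540.6)/2 × 2 = 540.6
  [2→6]: (540.6+193.2)/2 × 4 = 1467.6
  [6→12]: (193.2+27.2)/2 × 6 = 661.2
  [12→13]: (27.2+19.5)/2 × 1 = 23.35
  [13→14.5]: (19.5+11.9)/2 × 1.5 = 23.55
  Sum = 2716.3 ng/mL·h
Extrapolated tail: C_last / k_e = 11.9 / 0.33 = 36.061
AUC_0→∞ = 2716.3 + 36.061 = 2752.361 ng/mL·h

AUC = 2750 ng/mL·h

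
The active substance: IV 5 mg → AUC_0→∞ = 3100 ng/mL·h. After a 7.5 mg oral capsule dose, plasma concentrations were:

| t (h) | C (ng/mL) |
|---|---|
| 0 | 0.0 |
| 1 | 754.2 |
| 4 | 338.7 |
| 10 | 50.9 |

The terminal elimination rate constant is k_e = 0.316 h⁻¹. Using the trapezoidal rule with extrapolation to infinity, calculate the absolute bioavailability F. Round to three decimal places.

Trapezoidal AUC_0→10 (oral capsule):
  [0→1]: (0.0+754.2)/2 × 1 = 377.1
  [1→4]: (754.2+338.7)/2 × 3 = 1639.35
  [4→10]: (338.7+50.9)/2 × 6 = 1168.8
  Sum = 3185.25 ng/mL·h
Tail: C_last/k_e = 50.9/0.316 = 161.076
AUC_0→∞ (oral capsule) = 3185.25 + 161.076 = 3346.326 ng/mL·h
F = (AUC_ev/D_ev)/(AUC_iv/D_iv) = (3346.326/7.5)/(3100/5) = 446.1768/620 = 0.7196

F = 0.720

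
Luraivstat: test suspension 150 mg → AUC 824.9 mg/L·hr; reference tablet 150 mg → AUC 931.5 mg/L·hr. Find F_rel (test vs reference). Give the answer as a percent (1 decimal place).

F_rel = 88.6%

F_rel = (AUC_test/D_test) / (AUC_ref/D_ref)
      = (824.9/150) / (931.5/150)
      = 5.49933 / 6.21 = 0.8856 = 88.56%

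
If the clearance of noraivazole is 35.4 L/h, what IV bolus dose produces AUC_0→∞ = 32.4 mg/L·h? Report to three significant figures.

Dose = 1150 mg

Dose_iv = CL × AUC_0→∞
     = 35.4 × 32.4 = 1146.96 mg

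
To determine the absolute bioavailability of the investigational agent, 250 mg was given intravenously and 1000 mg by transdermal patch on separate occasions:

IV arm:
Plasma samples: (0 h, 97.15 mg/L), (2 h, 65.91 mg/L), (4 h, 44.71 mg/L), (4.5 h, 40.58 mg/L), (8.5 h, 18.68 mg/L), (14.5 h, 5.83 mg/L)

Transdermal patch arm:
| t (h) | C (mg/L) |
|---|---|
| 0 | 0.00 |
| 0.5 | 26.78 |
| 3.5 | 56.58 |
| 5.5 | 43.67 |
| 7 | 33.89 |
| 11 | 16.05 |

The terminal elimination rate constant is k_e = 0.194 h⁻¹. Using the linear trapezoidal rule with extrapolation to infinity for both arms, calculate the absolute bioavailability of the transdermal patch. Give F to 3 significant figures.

Trapezoidal AUC_0→14.5 (IV):
  [0→2]: (97.15+65.91)/2 × 2 = 163.06
  [2→4]: (65.91+44.71)/2 × 2 = 110.62
  [4→4.5]: (44.71+40.58)/2 × 0.5 = 21.3225
  [4.5→8.5]: (40.58+18.68)/2 × 4 = 118.52
  [8.5→14.5]: (18.68+5.83)/2 × 6 = 73.53
  Sum = 487.0525 mg/L·h
IV tail: 5.83/0.194 = 30.052; AUC_iv,0→∞ = 487.0525 + 30.052 = 517.1045 mg/L·h
Trapezoidal AUC_0→11 (transdermal patch):
  [0→0.5]: (0.00+26.78)/2 × 0.5 = 6.695
  [0.5→3.5]: (26.78+56.58)/2 × 3 = 125.04
  [3.5→5.5]: (56.58+43.67)/2 × 2 = 100.25
  [5.5→7]: (43.67+33.89)/2 × 1.5 = 58.17
  [7→11]: (33.89+16.05)/2 × 4 = 99.88
  Sum = 390.035 mg/L·h
transdermal patch tail: 16.05/0.194 = 82.732; AUC_ev,0→∞ = 390.035 + 82.732 = 472.767 mg/L·h
F = (AUC_ev/D_ev)/(AUC_iv/D_iv) = (472.767/1000)/(517.1045/250) = 0.472767/2.068418 = 0.2286

F = 0.229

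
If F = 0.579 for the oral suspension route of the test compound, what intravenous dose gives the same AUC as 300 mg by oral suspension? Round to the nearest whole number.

Systemic exposure from an extravascular dose = F × D_ev, so the equivalent IV dose is F × D_ev.
D_iv = F × D_ev = 0.579 × 300 = 173.7 mg

D_iv = 174 mg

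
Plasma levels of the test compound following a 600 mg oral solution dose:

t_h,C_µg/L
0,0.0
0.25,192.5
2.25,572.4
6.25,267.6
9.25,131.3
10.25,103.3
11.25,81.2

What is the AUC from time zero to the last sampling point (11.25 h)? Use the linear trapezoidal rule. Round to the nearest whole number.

Trapezoidal AUC_0→11.25:
  [0→0.25]: (0.0+192.5)/2 × 0.25 = 24.0625
  [0.25→2.25]: (192.5+572.4)/2 × 2 = 764.9
  [2.25→6.25]: (572.4+267.6)/2 × 4 = 1680.0
  [6.25→9.25]: (267.6+131.3)/2 × 3 = 598.35
  [9.25→10.25]: (131.3+103.3)/2 × 1 = 117.3
  [10.25→11.25]: (103.3+81.2)/2 × 1 = 92.25
  Sum = 3276.8625 µg/L·h

AUC = 3277 µg/L·h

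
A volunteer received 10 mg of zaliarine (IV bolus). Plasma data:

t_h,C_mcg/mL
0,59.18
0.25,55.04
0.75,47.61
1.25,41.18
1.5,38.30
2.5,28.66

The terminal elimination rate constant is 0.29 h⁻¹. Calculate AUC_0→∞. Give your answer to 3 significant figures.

Trapezoidal AUC_0→2.5:
  [0→0.25]: (59.18+55.04)/2 × 0.25 = 14.2775
  [0.25→0.75]: (55.04+47.61)/2 × 0.5 = 25.6625
  [0.75→1.25]: (47.61+41.18)/2 × 0.5 = 22.1975
  [1.25→1.5]: (41.18+38.30)/2 × 0.25 = 9.935
  [1.5→2.5]: (38.30+28.66)/2 × 1 = 33.48
  Sum = 105.5525 mcg/mL·h
Extrapolated tail: C_last / k_e = 28.66 / 0.29 = 98.828
AUC_0→∞ = 105.5525 + 98.828 = 204.3805 mcg/mL·h

AUC = 204 mcg/mL·h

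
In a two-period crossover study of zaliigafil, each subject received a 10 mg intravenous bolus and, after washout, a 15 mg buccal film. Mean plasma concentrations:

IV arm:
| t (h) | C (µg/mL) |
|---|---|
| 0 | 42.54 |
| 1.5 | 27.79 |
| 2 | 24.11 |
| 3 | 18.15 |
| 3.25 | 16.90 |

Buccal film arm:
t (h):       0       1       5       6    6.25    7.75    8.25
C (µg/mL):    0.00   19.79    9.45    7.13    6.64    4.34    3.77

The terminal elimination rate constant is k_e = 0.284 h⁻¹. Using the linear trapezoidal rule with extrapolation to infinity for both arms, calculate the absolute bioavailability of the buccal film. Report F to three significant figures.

Trapezoidal AUC_0→3.25 (IV):
  [0→1.5]: (42.54+27.79)/2 × 1.5 = 52.7475
  [1.5→2]: (27.79+24.11)/2 × 0.5 = 12.975
  [2→3]: (24.11+18.15)/2 × 1 = 21.13
  [3→3.25]: (18.15+16.90)/2 × 0.25 = 4.38125
  Sum = 91.23375 µg/mL·h
IV tail: 16.90/0.284 = 59.507; AUC_iv,0→∞ = 91.23375 + 59.507 = 150.74075 µg/mL·h
Trapezoidal AUC_0→8.25 (buccal film):
  [0→1]: (0.00+19.79)/2 × 1 = 9.895
  [1→5]: (19.79+9.45)/2 × 4 = 58.48
  [5→6]: (9.45+7.13)/2 × 1 = 8.29
  [6→6.25]: (7.13+6.64)/2 × 0.25 = 1.72125
  [6.25→7.75]: (6.64+4.34)/2 × 1.5 = 8.235
  [7.75→8.25]: (4.34+3.77)/2 × 0.5 = 2.0275
  Sum = 88.64875 µg/mL·h
buccal film tail: 3.77/0.284 = 13.275; AUC_ev,0→∞ = 88.64875 + 13.275 = 101.92375 µg/mL·h
F = (AUC_ev/D_ev)/(AUC_iv/D_iv) = (101.92375/15)/(150.74075/10) = 6.79492/15.074075 = 0.4508

F = 0.451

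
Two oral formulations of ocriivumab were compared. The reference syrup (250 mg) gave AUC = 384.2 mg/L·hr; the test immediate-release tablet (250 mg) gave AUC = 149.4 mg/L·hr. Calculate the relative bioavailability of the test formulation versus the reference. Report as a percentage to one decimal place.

F_rel = (AUC_test/D_test) / (AUC_ref/D_ref)
      = (149.4/250) / (384.2/250)
      = 0.5976 / 1.5368 = 0.3889 = 38.89%

F_rel = 38.9%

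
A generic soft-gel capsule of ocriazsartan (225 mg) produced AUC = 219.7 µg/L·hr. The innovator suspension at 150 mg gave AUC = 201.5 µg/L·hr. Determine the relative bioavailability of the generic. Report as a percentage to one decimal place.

F_rel = 72.7%

F_rel = (AUC_test/D_test) / (AUC_ref/D_ref)
      = (219.7/225) / (201.5/150)
      = 0.976444 / 1.34333 = 0.7269 = 72.69%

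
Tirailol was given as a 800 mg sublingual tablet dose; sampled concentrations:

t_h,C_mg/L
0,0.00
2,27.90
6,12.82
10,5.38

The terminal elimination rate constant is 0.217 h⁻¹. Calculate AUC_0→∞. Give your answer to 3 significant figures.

AUC = 171 mg/L·h

Trapezoidal AUC_0→10:
  [0→2]: (0.00+27.90)/2 × 2 = 27.9
  [2→6]: (27.90+12.82)/2 × 4 = 81.44
  [6→10]: (12.82+5.38)/2 × 4 = 36.4
  Sum = 145.74 mg/L·h
Extrapolated tail: C_last / k_e = 5.38 / 0.217 = 24.793
AUC_0→∞ = 145.74 + 24.793 = 170.533 mg/L·h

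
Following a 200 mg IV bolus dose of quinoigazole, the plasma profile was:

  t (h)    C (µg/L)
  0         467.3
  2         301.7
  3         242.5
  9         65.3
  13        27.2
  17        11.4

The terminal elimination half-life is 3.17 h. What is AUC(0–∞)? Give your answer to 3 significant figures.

AUC = 2280 µg/L·h

Trapezoidal AUC_0→17:
  [0→2]: (467.3+301.7)/2 × 2 = 769.0
  [2→3]: (301.7+242.5)/2 × 1 = 272.1
  [3→9]: (242.5+65.3)/2 × 6 = 923.4
  [9→13]: (65.3+27.2)/2 × 4 = 185.0
  [13→17]: (27.2+11.4)/2 × 4 = 77.2
  Sum = 2226.7 µg/L·h
k_e = ln2 / t½ = 0.693147 / 3.17 = 0.2187 h^-1
Extrapolated tail: C_last / k_e = 11.4 / 0.2187 = 52.126
AUC_0→∞ = 2226.7 + 52.126 = 2278.826 µg/L·h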